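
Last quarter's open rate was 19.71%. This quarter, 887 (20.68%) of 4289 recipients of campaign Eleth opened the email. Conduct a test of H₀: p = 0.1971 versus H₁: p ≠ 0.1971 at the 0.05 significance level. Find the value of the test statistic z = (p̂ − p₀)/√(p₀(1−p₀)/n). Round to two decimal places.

z = 1.60

p̂ = 887/4289 = 0.20681.
SE = √(p₀(1−p₀)/n) = √(0.15825/4289) = 0.00607.
z = (0.20681 − 0.1971)/0.00607 = 0.00971/0.00607 = 1.60.
Two-sided p-value ≈ 2·Φ(−1.598) = 0.1100, so at α = 0.05 we fail to reject H₀.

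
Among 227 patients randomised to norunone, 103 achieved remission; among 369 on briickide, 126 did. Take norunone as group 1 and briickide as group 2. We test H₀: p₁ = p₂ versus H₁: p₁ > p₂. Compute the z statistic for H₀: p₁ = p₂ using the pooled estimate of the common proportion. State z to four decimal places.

z = 2.7366

p̂₁ = 103/227 ≈ 0.453744, p̂₂ = 126/369 ≈ 0.341463.
Pooled p̂ = (103+126)/(227+369) = 229/596 = 0.384228.
SE = √(0.236597 × 0.00711531) = 0.041030.
z = (0.453744 − 0.341463)/0.041030 = 0.112281/0.041030 = 2.7366.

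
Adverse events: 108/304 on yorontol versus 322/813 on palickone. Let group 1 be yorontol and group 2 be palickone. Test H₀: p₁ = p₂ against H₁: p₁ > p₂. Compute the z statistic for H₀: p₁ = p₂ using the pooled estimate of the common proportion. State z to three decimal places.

p̂₁ = 108/304 ≈ 0.35526, p̂₂ = 322/813 ≈ 0.39606.
Pooled p̂ = (108+322)/(304+813) = 430/1117 = 0.38496.
SE = √(p̂(1−p̂)(1/n₁+1/n₂)) = √(0.38496·0.61504·0.00451949) = √(0.00107006) = 0.03271.
z = (0.35526 − 0.39606)/0.03271 = -0.04080/0.03271 = -1.247.
p-value = P(Z > -1.247) ≈ 0.8939.

z = -1.247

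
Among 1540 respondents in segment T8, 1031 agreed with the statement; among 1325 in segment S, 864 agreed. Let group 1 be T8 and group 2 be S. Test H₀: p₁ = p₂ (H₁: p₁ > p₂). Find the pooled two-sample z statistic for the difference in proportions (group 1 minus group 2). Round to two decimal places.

z = 0.98

p̂₁ = 1031/1540 ≈ 0.6695, p̂₂ = 864/1325 ≈ 0.6521.
Pooled p̂ = (1031+864)/(1540+1325) = 1895/2865 = 0.6614.
SE = √(p̂(1−p̂)(1/n₁+1/n₂)) = √(0.6614·0.3386·0.00140407) = √(0.000314427) = 0.0177.
z = (0.6695 − 0.6521)/0.0177 = 0.0174/0.0177 = 0.98.
p-value = P(Z > 0.982) ≈ 0.1632.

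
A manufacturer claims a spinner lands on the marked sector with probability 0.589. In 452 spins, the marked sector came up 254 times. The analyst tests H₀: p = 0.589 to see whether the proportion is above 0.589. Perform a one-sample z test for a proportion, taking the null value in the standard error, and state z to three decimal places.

p̂ = 254/452 ≈ 0.56195.
Standard error under H₀: √(0.589×0.411/452) = 0.02314.
z = (0.56195 − 0.589)/0.02314 = -0.02705/0.02314 = -1.169.

z = -1.169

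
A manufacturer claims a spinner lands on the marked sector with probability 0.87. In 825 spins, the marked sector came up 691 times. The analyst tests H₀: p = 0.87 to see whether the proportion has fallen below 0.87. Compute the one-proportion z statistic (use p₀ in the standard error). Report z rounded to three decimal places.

z = -2.769

p̂ = 691/825 ≈ 0.83758.
Standard error under H₀: √(0.87×0.13/825) = 0.01171.
z = (0.83758 − 0.87)/0.01171 = -0.03242/0.01171 = -2.769.
p-value = P(Z < -2.769) ≈ 0.0028.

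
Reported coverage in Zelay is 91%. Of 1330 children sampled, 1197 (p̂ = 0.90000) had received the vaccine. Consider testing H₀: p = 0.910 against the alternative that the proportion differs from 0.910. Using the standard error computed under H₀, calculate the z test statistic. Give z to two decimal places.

p̂ = 1197/1330 = 0.90000.
Under H₀, SE = √(0.91·0.09/1330) = √(6.15789e-05) = 0.00785.
z = (0.90000 − 0.91)/0.00785 = -0.01000/0.00785 = -1.27.

z = -1.27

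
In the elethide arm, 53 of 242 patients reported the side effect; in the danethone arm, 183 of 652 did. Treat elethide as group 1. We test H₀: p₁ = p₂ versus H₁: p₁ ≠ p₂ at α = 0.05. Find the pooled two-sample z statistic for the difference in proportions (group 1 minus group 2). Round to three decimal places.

p̂₁ = 53/242 = 0.219008, p̂₂ = 183/652 = 0.280675.
Pooled p̂ = (53+183)/(242+652) = 236/894 = 0.263982.
SE = √(p̂(1−p̂)(1/n₁+1/n₂)) = √(0.263982·0.736018·0.00566597) = √(0.00110087) = 0.033179.
z = (0.219008 − 0.280675)/0.033179 = -0.061667/0.033179 = -1.859.
Two-sided p-value ≈ 2·Φ(−1.859) = 0.0631. With α = 0.05, fail to reject H₀.

z = -1.859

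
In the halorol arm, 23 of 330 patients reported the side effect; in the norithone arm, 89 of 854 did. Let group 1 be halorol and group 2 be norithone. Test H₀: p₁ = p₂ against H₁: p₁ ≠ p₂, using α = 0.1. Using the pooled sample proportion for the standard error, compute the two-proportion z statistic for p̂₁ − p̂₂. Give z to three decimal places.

z = -1.820

p̂₁ = 23/330 ≈ 0.06970, p̂₂ = 89/854 ≈ 0.10422.
Pooled p̂ = (23+89)/(330+854) = 112/1184 = 0.09459.
SE = √(p̂(1−p̂)(1/n₁+1/n₂)) = √(0.09459·0.90541·0.00420126) = √(0.000359823) = 0.01897.
z = (0.06970 − 0.10422)/0.01897 = -0.03452/0.01897 = -1.820.
p-value = 2·P(Z > 1.820) ≈ 0.0688, so at α = 0.1 we reject H₀.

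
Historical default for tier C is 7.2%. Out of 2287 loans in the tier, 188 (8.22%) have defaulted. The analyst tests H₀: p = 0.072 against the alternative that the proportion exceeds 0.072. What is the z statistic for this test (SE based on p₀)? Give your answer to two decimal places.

z = 1.89

p̂ = 188/2287 ≈ 0.0822.
Standard error under H₀: √(0.072×0.928/2287) = 0.0054.
z = (0.0822 − 0.072)/0.0054 = 0.0102/0.0054 = 1.89.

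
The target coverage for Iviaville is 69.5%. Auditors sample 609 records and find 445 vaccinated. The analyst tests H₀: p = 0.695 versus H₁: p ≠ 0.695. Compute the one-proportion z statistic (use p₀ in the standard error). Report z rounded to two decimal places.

p̂ = 445/609 ≈ 0.7307.
SE = √(p₀(1−p₀)/n) = √(0.21198/609) = 0.0187.
z = (0.7307 − 0.695)/0.0187 = 0.0357/0.0187 = 1.91.
p-value = 2·P(Z > 1.914) ≈ 0.0556.

z = 1.91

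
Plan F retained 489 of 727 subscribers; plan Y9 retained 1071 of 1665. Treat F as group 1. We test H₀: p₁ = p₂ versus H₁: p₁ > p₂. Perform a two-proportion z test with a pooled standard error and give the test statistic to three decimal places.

z = 1.388

p̂₁ = 489/727 = 0.67263, p̂₂ = 1071/1665 = 0.64324.
Pooled p̂ = (489+1071)/(727+1665) = 1560/2392 = 0.65217.
SE = √(0.226843 × 0.00197612) = 0.02117.
z = (0.67263 − 0.64324)/0.02117 = 0.02939/0.02117 = 1.388.
p-value = P(Z > 1.388) ≈ 0.0826.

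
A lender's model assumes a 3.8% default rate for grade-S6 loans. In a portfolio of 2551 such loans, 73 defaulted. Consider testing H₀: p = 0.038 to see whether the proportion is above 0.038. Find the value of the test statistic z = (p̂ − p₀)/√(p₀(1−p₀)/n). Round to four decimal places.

z = -2.4789

p̂ = 73/2551 ≈ 0.0286162.
SE = √(p₀(1−p₀)/n) = √(0.036556/2551) = 0.0037855.
z = (0.0286162 − 0.038)/0.0037855 = -0.0093838/0.0037855 = -2.4789.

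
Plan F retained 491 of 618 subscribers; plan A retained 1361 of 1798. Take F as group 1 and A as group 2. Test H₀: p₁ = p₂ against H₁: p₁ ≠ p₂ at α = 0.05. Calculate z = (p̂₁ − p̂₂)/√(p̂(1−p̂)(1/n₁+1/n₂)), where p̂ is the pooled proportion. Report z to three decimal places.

z = 1.903

p̂₁ = 491/618 ≈ 0.79450, p̂₂ = 1361/1798 ≈ 0.75695.
Pooled p̂ = (491+1361)/(618+1798) = 1852/2416 = 0.76656.
SE = √(p̂(1−p̂)(1/n₁+1/n₂)) = √(0.76656·0.23344·0.0021743) = √(0.000389085) = 0.01973.
z = (0.79450 − 0.75695)/0.01973 = 0.03755/0.01973 = 1.903.
p-value = 2·P(Z > 1.903) ≈ 0.0570, so at α = 0.05 we fail to reject H₀.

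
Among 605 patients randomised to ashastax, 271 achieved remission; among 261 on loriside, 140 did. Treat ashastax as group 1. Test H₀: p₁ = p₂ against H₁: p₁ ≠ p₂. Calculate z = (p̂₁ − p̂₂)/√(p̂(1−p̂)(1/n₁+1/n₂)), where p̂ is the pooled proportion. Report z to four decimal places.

p̂₁ = 271/605 ≈ 0.447934, p̂₂ = 140/261 ≈ 0.536398.
Pooled p̂ = (271+140)/(605+261) = 411/866 = 0.474596.
SE = √(p̂(1−p̂)(1/n₁+1/n₂)) = √(0.474596·0.525404·0.00548431) = √(0.00136754) = 0.036980.
z = (0.447934 − 0.536398)/0.036980 = -0.088464/0.036980 = -2.3922.

z = -2.3922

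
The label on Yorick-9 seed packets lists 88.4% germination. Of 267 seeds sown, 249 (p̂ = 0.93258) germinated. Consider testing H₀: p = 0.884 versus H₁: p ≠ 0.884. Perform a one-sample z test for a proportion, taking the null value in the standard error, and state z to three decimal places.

z = 2.479

p̂ = 249/267 ≈ 0.93258.
Standard error under H₀: √(0.884×0.116/267) = 0.01960.
z = (0.93258 − 0.884)/0.01960 = 0.04858/0.01960 = 2.479.
p-value = 2·P(Z > 2.479) ≈ 0.0132.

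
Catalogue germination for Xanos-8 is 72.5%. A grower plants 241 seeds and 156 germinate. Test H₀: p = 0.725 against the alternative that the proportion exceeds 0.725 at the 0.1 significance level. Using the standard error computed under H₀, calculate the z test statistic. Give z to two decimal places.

z = -2.70

p̂ = 156/241 = 0.6473.
Under H₀, SE = √(0.725·0.275/241) = √(0.000827282) = 0.0288.
z = (0.6473 − 0.725)/0.0288 = -0.0777/0.0288 = -2.70.
p-value = P(Z > -2.701) ≈ 0.9965, so at α = 0.1 we fail to reject H₀.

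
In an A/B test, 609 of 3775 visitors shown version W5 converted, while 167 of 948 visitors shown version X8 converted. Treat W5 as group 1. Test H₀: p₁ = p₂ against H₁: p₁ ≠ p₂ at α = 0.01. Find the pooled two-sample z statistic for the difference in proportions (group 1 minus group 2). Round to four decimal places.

p̂₁ = 609/3775 ≈ 0.161325, p̂₂ = 167/948 ≈ 0.176160.
Pooled p̂ = (609+167)/(3775+948) = 776/4723 = 0.164302.
SE = √(0.137307 × 0.00131975) = 0.013461.
z = (0.161325 − 0.176160)/0.013461 = -0.014835/0.013461 = -1.1021.
Two-sided p-value ≈ 2·Φ(−1.102) = 0.2704; since p > α = 0.01, fail to reject H₀.

z = -1.1021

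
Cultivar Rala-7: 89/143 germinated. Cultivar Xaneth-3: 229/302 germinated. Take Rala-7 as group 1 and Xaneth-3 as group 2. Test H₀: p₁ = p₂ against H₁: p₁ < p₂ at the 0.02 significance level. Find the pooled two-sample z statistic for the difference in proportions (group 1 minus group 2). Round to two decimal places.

z = -2.96

p̂₁ = 89/143 ≈ 0.62238, p̂₂ = 229/302 ≈ 0.75828.
Pooled p̂ = (89+229)/(143+302) = 318/445 = 0.71461.
SE = √(0.203944 × 0.0103043) = 0.04584.
z = (0.62238 − 0.75828)/0.04584 = -0.13590/0.04584 = -2.96.
p-value = P(Z < -2.965) ≈ 0.0015, so at α = 0.02 we reject H₀.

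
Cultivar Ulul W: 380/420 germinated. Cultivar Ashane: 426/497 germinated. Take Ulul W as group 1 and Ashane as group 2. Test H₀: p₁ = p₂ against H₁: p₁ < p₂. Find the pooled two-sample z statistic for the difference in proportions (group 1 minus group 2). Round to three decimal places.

p̂₁ = 380/420 = 0.90476, p̂₂ = 426/497 = 0.85714.
Pooled p̂ = (380+426)/(420+497) = 806/917 = 0.87895.
SE = √(0.106395 × 0.00439302) = 0.02162.
z = (0.90476 − 0.85714)/0.02162 = 0.04762/0.02162 = 2.203.

z = 2.203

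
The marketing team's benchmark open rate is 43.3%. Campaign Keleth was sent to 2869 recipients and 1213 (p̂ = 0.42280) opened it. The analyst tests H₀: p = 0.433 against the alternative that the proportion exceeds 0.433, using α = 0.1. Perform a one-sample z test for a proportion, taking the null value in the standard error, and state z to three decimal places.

z = -1.103

p̂ = 1213/2869 = 0.42280.
SE = √(p₀(1−p₀)/n) = √(0.24551/2869) = 0.00925.
z = (0.42280 − 0.433)/0.00925 = -0.01020/0.00925 = -1.103.
p-value = P(Z > -1.103) ≈ 0.8650. With α = 0.1, fail to reject H₀.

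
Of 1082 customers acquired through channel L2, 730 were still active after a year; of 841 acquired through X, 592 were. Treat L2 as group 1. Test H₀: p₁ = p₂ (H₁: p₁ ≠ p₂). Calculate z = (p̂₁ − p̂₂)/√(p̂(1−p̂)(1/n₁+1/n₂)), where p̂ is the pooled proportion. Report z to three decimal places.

p̂₁ = 730/1082 = 0.674677, p̂₂ = 592/841 = 0.703924.
Pooled p̂ = (730+592)/(1082+841) = 1322/1923 = 0.687467.
SE = √(0.214856 × 0.00211328) = 0.021308.
z = (0.674677 − 0.703924)/0.021308 = -0.029247/0.021308 = -1.373.

z = -1.373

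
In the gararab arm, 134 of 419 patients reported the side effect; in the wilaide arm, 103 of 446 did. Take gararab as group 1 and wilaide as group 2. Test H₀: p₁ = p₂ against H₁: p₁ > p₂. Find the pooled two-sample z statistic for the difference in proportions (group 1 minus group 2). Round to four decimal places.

p̂₁ = 134/419 ≈ 0.319809, p̂₂ = 103/446 ≈ 0.230942.
Pooled p̂ = (134+103)/(419+446) = 237/865 = 0.273988.
SE = √(0.198919 × 0.00462879) = 0.030344.
z = (0.319809 − 0.230942)/0.030344 = 0.088867/0.030344 = 2.9287.
p-value = P(Z > 2.929) ≈ 0.0017.

z = 2.9287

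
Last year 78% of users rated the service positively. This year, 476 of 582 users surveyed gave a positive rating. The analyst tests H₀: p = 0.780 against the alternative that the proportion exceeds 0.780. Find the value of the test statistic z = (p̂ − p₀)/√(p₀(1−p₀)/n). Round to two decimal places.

z = 2.21

p̂ = 476/582 = 0.81787.
Under H₀, SE = √(0.78·0.22/582) = √(0.000294845) = 0.01717.
z = (0.81787 − 0.78)/0.01717 = 0.03787/0.01717 = 2.21.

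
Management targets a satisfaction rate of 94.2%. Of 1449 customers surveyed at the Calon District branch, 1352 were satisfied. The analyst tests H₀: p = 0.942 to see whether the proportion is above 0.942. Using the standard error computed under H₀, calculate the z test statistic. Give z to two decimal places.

p̂ = 1352/1449 ≈ 0.9331.
Under H₀, SE = √(0.942·0.058/1449) = √(3.7706e-05) = 0.0061.
z = (0.9331 − 0.942)/0.0061 = -0.0089/0.0061 = -1.46.

z = -1.46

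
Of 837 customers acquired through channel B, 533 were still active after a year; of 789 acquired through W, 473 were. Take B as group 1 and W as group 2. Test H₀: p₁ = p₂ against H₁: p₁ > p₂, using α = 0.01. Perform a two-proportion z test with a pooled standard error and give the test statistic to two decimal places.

z = 1.55

p̂₁ = 533/837 = 0.6368, p̂₂ = 473/789 = 0.5995.
Pooled p̂ = (533+473)/(837+789) = 1006/1626 = 0.6187.
SE = √(p̂(1−p̂)(1/n₁+1/n₂)) = √(0.6187·0.3813·0.00246217) = √(0.000580854) = 0.0241.
z = (0.6368 − 0.5995)/0.0241 = 0.0373/0.0241 = 1.55.
p-value = P(Z > 1.548) ≈ 0.0608. With α = 0.01, fail to reject H₀.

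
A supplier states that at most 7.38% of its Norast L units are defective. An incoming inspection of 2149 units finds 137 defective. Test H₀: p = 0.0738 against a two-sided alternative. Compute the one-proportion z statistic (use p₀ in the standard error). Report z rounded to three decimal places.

p̂ = 137/2149 = 0.06375.
Under H₀, SE = √(0.0738·0.9262/2149) = √(3.18071e-05) = 0.00564.
z = (0.06375 − 0.0738)/0.00564 = -0.01005/0.00564 = -1.782.

z = -1.782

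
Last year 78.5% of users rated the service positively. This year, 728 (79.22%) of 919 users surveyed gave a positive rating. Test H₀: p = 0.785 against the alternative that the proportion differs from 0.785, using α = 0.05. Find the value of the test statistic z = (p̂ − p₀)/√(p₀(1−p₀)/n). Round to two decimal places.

z = 0.53

p̂ = 728/919 ≈ 0.7922.
SE = √(p₀(1−p₀)/n) = √(0.16877/919) = 0.0136.
z = (0.7922 − 0.785)/0.0136 = 0.0072/0.0136 = 0.53.
Two-sided p-value ≈ 2·Φ(−0.529) = 0.5970, so at α = 0.05 we fail to reject H₀.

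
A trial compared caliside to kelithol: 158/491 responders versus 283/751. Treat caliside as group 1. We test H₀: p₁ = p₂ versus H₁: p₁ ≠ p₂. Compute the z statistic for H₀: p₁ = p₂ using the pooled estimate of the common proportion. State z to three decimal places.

z = -1.982

p̂₁ = 158/491 ≈ 0.32179, p̂₂ = 283/751 ≈ 0.37683.
Pooled p̂ = (158+283)/(491+751) = 441/1242 = 0.35507.
SE = √(p̂(1−p̂)(1/n₁+1/n₂)) = √(0.35507·0.64493·0.00336822) = √(0.000771308) = 0.02777.
z = (0.32179 − 0.37683)/0.02777 = -0.05504/0.02777 = -1.982.
p-value = 2·P(Z > 1.982) ≈ 0.0475.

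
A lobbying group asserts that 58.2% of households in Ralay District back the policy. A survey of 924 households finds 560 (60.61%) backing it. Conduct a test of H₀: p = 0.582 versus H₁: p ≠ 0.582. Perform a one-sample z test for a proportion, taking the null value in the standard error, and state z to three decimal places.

z = 1.483

p̂ = 560/924 ≈ 0.606061.
Under H₀, SE = √(0.582·0.418/924) = √(0.000263286) = 0.016226.
z = (0.606061 − 0.582)/0.016226 = 0.024061/0.016226 = 1.483.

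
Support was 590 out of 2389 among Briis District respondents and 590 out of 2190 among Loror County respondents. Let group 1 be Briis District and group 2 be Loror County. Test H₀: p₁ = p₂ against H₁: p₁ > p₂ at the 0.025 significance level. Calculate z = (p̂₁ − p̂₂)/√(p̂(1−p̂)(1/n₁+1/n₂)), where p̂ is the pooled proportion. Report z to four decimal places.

z = -1.7344

p̂₁ = 590/2389 = 0.246965, p̂₂ = 590/2190 = 0.269406.
Pooled p̂ = (590+590)/(2389+2190) = 1180/4579 = 0.257698.
SE = √(p̂(1−p̂)(1/n₁+1/n₂)) = √(0.257698·0.742302·0.000875206) = √(0.000167418) = 0.012939.
z = (0.246965 − 0.269406)/0.012939 = -0.022441/0.012939 = -1.7344.
p-value = P(Z > -1.734) ≈ 0.9586; since p > α = 0.025, fail to reject H₀.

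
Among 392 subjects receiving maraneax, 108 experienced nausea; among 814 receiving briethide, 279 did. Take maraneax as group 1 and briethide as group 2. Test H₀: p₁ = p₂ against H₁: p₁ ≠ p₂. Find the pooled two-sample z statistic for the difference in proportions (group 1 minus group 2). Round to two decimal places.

z = -2.34

p̂₁ = 108/392 ≈ 0.2755, p̂₂ = 279/814 ≈ 0.3428.
Pooled p̂ = (108+279)/(392+814) = 387/1206 = 0.3209.
SE = √(0.217922 × 0.00377952) = 0.0287.
z = (0.2755 − 0.3428)/0.0287 = -0.0673/0.0287 = -2.34.
Two-sided p-value ≈ 2·Φ(−2.343) = 0.0191.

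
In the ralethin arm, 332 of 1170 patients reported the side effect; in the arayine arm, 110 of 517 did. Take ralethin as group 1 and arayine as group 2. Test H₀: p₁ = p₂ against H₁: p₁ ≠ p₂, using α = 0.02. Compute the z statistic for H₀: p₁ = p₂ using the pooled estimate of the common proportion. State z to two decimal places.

p̂₁ = 332/1170 ≈ 0.2838, p̂₂ = 110/517 ≈ 0.2128.
Pooled p̂ = (332+110)/(1170+517) = 442/1687 = 0.2620.
SE = √(p̂(1−p̂)(1/n₁+1/n₂)) = √(0.2620·0.7380·0.00278894) = √(0.000539262) = 0.0232.
z = (0.2838 − 0.2128)/0.0232 = 0.0710/0.0232 = 3.06.
p-value = 2·P(Z > 3.057) ≈ 0.0022, so at α = 0.02 we reject H₀.

z = 3.06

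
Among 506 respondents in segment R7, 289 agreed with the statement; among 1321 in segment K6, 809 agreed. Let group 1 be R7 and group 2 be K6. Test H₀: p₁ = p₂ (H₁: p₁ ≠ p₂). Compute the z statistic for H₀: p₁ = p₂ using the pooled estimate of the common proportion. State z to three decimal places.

z = -1.612

p̂₁ = 289/506 ≈ 0.57115, p̂₂ = 809/1321 ≈ 0.61241.
Pooled p̂ = (289+809)/(506+1321) = 1098/1827 = 0.60099.
SE = √(p̂(1−p̂)(1/n₁+1/n₂)) = √(0.60099·0.39901·0.00273329) = √(0.000655448) = 0.02560.
z = (0.57115 − 0.61241)/0.02560 = -0.04126/0.02560 = -1.612.
Two-sided p-value ≈ 2·Φ(−1.612) = 0.1070.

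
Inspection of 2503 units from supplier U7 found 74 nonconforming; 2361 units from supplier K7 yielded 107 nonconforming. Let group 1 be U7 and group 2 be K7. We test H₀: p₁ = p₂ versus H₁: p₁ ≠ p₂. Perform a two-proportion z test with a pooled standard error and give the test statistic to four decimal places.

p̂₁ = 74/2503 ≈ 0.02956452, p̂₂ = 107/2361 ≈ 0.04531978.
Pooled p̂ = (74+107)/(2503+2361) = 181/4864 = 0.03721217.
SE = √(0.0358274 × 0.00082307) = 0.00543033.
z = (0.02956452 − 0.04531978)/0.00543033 = -0.01575526/0.00543033 = -2.9013.
Two-sided p-value ≈ 2·Φ(−2.901) = 0.0037.

z = -2.9013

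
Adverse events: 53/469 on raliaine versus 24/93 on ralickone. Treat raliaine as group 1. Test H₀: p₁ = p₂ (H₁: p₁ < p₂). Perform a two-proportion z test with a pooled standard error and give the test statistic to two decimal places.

p̂₁ = 53/469 ≈ 0.1130, p̂₂ = 24/93 ≈ 0.2581.
Pooled p̂ = (53+24)/(469+93) = 77/562 = 0.1370.
SE = √(0.118239 × 0.0128849) = 0.0390.
z = (0.1130 − 0.2581)/0.0390 = -0.1451/0.0390 = -3.72.

z = -3.72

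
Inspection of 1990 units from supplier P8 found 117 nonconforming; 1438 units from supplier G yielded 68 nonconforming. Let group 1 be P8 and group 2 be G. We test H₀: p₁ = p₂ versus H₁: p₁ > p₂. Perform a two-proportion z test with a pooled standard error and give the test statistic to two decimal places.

p̂₁ = 117/1990 = 0.0588, p̂₂ = 68/1438 = 0.0473.
Pooled p̂ = (117+68)/(1990+1438) = 185/3428 = 0.0540.
SE = √(p̂(1−p̂)(1/n₁+1/n₂)) = √(0.0540·0.9460·0.00119792) = √(6.11598e-05) = 0.0078.
z = (0.0588 − 0.0473)/0.0078 = 0.0115/0.0078 = 1.47.

z = 1.47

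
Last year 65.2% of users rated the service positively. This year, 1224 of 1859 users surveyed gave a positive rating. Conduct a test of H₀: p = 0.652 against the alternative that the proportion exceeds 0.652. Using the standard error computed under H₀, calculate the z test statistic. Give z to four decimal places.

p̂ = 1224/1859 = 0.658419.
Standard error under H₀: √(0.652×0.348/1859) = 0.011048.
z = (0.658419 − 0.652)/0.011048 = 0.006419/0.011048 = 0.5810.
p-value = P(Z > 0.581) ≈ 0.2806.

z = 0.5810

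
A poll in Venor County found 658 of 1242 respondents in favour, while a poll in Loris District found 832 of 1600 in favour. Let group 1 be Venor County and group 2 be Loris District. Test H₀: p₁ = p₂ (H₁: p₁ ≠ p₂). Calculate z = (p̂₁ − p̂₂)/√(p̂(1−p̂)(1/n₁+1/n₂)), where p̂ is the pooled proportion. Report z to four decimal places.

p̂₁ = 658/1242 = 0.529791, p̂₂ = 832/1600 = 0.520000.
Pooled p̂ = (658+832)/(1242+1600) = 1490/2842 = 0.524279.
SE = √(0.249411 × 0.00143015) = 0.018886.
z = (0.529791 − 0.520000)/0.018886 = 0.009791/0.018886 = 0.5184.
p-value = 2·P(Z > 0.518) ≈ 0.6042.

z = 0.5184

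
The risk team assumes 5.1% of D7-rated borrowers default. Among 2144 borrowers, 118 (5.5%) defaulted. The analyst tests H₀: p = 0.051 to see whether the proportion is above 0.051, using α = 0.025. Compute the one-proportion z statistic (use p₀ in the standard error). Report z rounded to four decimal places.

z = 0.8497

p̂ = 118/2144 ≈ 0.055037.
Under H₀, SE = √(0.051·0.949/2144) = √(2.25742e-05) = 0.004751.
z = (0.055037 − 0.051)/0.004751 = 0.004037/0.004751 = 0.8497.
p-value = P(Z > 0.850) ≈ 0.1977, so at α = 0.025 we fail to reject H₀.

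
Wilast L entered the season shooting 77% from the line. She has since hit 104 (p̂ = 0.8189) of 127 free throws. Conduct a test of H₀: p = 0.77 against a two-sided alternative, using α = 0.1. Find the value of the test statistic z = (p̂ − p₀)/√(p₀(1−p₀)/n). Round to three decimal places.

p̂ = 104/127 ≈ 0.818898.
SE = √(p₀(1−p₀)/n) = √(0.1771/127) = 0.037343.
z = (0.818898 − 0.77)/0.037343 = 0.048898/0.037343 = 1.309.
p-value = 2·P(Z > 1.309) ≈ 0.1904. With α = 0.1, fail to reject H₀.

z = 1.309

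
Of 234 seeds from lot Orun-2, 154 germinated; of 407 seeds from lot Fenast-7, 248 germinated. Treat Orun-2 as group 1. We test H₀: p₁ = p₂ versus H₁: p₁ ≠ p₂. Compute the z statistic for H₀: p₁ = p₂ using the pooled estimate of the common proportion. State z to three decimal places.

p̂₁ = 154/234 ≈ 0.65812, p̂₂ = 248/407 ≈ 0.60934.
Pooled p̂ = (154+248)/(234+407) = 402/641 = 0.62715.
SE = √(0.233834 × 0.00673051) = 0.03967.
z = (0.65812 − 0.60934)/0.03967 = 0.04878/0.03967 = 1.230.
Two-sided p-value ≈ 2·Φ(−1.230) = 0.2188.

z = 1.230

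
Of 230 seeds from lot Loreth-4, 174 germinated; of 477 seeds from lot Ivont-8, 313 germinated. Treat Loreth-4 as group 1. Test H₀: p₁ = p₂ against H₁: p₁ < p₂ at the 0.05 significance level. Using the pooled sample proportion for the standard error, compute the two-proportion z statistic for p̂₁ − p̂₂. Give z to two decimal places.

z = 2.70

p̂₁ = 174/230 = 0.7565, p̂₂ = 313/477 = 0.6562.
Pooled p̂ = (174+313)/(230+477) = 487/707 = 0.6888.
SE = √(0.214345 × 0.00644426) = 0.0372.
z = (0.7565 − 0.6562)/0.0372 = 0.1003/0.0372 = 2.70.
p-value = P(Z < 2.700) ≈ 0.9965. With α = 0.05, fail to reject H₀.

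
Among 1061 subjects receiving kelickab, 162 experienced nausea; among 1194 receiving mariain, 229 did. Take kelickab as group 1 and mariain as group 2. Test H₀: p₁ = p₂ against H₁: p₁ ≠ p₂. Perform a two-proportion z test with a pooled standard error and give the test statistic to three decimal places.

p̂₁ = 162/1061 ≈ 0.15269, p̂₂ = 229/1194 ≈ 0.19179.
Pooled p̂ = (162+229)/(1061+1194) = 391/2255 = 0.17339.
SE = √(p̂(1−p̂)(1/n₁+1/n₂)) = √(0.17339·0.82661·0.00178003) = √(0.000255127) = 0.01597.
z = (0.15269 − 0.19179)/0.01597 = -0.03910/0.01597 = -2.448.
p-value = 2·P(Z > 2.448) ≈ 0.0144.

z = -2.448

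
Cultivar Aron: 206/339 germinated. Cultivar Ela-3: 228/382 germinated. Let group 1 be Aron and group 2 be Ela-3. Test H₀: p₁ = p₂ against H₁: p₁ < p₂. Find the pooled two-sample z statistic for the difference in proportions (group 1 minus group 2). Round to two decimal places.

p̂₁ = 206/339 = 0.6077, p̂₂ = 228/382 = 0.5969.
Pooled p̂ = (206+228)/(339+382) = 434/721 = 0.6019.
SE = √(p̂(1−p̂)(1/n₁+1/n₂)) = √(0.6019·0.3981·0.00556765) = √(0.00133405) = 0.0365.
z = (0.6077 − 0.5969)/0.0365 = 0.0108/0.0365 = 0.30.

z = 0.30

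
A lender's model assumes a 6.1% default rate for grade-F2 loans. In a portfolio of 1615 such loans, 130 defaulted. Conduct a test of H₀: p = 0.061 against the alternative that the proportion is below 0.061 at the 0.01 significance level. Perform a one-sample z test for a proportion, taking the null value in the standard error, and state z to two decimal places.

z = 3.27

p̂ = 130/1615 = 0.08050.
Under H₀, SE = √(0.061·0.939/1615) = √(3.54669e-05) = 0.00596.
z = (0.08050 − 0.061)/0.00596 = 0.01950/0.00596 = 3.27.
p-value = P(Z < 3.274) ≈ 0.9995; since p > α = 0.01, fail to reject H₀.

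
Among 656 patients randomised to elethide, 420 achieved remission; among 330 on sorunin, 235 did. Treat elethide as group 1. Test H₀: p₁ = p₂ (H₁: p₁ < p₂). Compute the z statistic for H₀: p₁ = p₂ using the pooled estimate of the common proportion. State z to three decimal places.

z = -2.255

p̂₁ = 420/656 = 0.64024, p̂₂ = 235/330 = 0.71212.
Pooled p̂ = (420+235)/(656+330) = 655/986 = 0.66430.
SE = √(p̂(1−p̂)(1/n₁+1/n₂)) = √(0.66430·0.33570·0.00455469) = √(0.00101572) = 0.03187.
z = (0.64024 − 0.71212)/0.03187 = -0.07188/0.03187 = -2.255.
p-value = P(Z < -2.255) ≈ 0.0121.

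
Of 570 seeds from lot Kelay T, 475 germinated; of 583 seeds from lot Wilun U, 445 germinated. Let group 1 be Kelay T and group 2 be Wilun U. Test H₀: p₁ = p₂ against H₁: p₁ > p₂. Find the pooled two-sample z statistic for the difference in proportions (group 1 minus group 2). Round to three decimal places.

p̂₁ = 475/570 = 0.833333, p̂₂ = 445/583 = 0.763293.
Pooled p̂ = (475+445)/(570+583) = 920/1153 = 0.797918.
SE = √(p̂(1−p̂)(1/n₁+1/n₂)) = √(0.797918·0.202082·0.00346965) = √(0.000559463) = 0.023653.
z = (0.833333 − 0.763293)/0.023653 = 0.070040/0.023653 = 2.961.
p-value = P(Z > 2.961) ≈ 0.0015.

z = 2.961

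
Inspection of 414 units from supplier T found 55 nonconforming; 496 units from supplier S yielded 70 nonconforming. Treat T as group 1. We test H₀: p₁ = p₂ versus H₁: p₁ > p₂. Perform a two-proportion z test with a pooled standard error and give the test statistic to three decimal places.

p̂₁ = 55/414 = 0.13285, p̂₂ = 70/496 = 0.14113.
Pooled p̂ = (55+70)/(414+496) = 125/910 = 0.13736.
SE = √(p̂(1−p̂)(1/n₁+1/n₂)) = √(0.13736·0.86264·0.00443159) = √(0.000525117) = 0.02292.
z = (0.13285 − 0.14113)/0.02292 = -0.00828/0.02292 = -0.361.

z = -0.361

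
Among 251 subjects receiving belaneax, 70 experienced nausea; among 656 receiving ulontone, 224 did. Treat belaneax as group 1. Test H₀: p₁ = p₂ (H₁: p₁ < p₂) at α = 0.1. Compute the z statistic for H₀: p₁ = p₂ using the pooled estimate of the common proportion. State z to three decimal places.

z = -1.801

p̂₁ = 70/251 ≈ 0.27888, p̂₂ = 224/656 ≈ 0.34146.
Pooled p̂ = (70+224)/(251+656) = 294/907 = 0.32415.
SE = √(p̂(1−p̂)(1/n₁+1/n₂)) = √(0.32415·0.67585·0.00550845) = √(0.00120677) = 0.03474.
z = (0.27888 − 0.34146)/0.03474 = -0.06258/0.03474 = -1.801.
p-value = P(Z < -1.801) ≈ 0.0358. With α = 0.1, reject H₀.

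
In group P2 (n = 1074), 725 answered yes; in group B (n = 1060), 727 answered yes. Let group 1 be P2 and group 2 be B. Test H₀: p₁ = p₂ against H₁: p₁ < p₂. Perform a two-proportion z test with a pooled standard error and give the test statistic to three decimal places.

p̂₁ = 725/1074 ≈ 0.67505, p̂₂ = 727/1060 ≈ 0.68585.
Pooled p̂ = (725+727)/(1074+1060) = 1452/2134 = 0.68041.
SE = √(0.217451 × 0.00187449) = 0.02019.
z = (0.67505 − 0.68585)/0.02019 = -0.01080/0.02019 = -0.535.
p-value = P(Z < -0.535) ≈ 0.2963.

z = -0.535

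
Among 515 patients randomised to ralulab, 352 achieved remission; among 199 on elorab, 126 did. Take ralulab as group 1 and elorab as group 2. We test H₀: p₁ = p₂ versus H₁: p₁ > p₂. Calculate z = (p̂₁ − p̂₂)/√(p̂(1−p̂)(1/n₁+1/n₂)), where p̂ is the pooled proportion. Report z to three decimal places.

p̂₁ = 352/515 ≈ 0.68350, p̂₂ = 126/199 ≈ 0.63317.
Pooled p̂ = (352+126)/(515+199) = 478/714 = 0.66947.
SE = √(0.221281 × 0.00696687) = 0.03926.
z = (0.68350 − 0.63317)/0.03926 = 0.05033/0.03926 = 1.282.
p-value = P(Z > 1.282) ≈ 0.1000.

z = 1.282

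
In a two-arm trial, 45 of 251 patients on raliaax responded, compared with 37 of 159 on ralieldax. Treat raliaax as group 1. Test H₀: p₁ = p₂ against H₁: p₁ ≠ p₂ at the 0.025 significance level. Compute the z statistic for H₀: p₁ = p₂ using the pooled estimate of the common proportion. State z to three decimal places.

z = -1.318

p̂₁ = 45/251 = 0.17928, p̂₂ = 37/159 = 0.23270.
Pooled p̂ = (45+37)/(251+159) = 82/410 = 0.20000.
SE = √(0.16 × 0.0102734) = 0.04054.
z = (0.17928 − 0.23270)/0.04054 = -0.05342/0.04054 = -1.318.
Two-sided p-value ≈ 2·Φ(−1.318) = 0.1876; since p > α = 0.025, fail to reject H₀.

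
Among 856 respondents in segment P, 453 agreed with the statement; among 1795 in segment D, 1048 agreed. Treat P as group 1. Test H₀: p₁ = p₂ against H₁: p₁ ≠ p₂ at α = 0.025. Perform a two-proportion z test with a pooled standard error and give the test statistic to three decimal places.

z = -2.654

p̂₁ = 453/856 = 0.529206, p̂₂ = 1048/1795 = 0.583844.
Pooled p̂ = (453+1048)/(856+1795) = 1501/2651 = 0.566201.
SE = √(0.245617 × 0.00172533) = 0.020586.
z = (0.529206 − 0.583844)/0.020586 = -0.054638/0.020586 = -2.654.
Two-sided p-value ≈ 2·Φ(−2.654) = 0.0079; since p < α = 0.025, reject H₀.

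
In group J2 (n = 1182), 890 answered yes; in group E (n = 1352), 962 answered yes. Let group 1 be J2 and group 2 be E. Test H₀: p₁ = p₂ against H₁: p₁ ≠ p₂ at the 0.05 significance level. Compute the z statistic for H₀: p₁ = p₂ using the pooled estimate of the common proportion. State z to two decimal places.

p̂₁ = 890/1182 ≈ 0.75296, p̂₂ = 962/1352 ≈ 0.71154.
Pooled p̂ = (890+962)/(1182+1352) = 1852/2534 = 0.73086.
SE = √(0.196704 × 0.00158567) = 0.01766.
z = (0.75296 − 0.71154)/0.01766 = 0.04142/0.01766 = 2.35.
Two-sided p-value ≈ 2·Φ(−2.345) = 0.0190. With α = 0.05, reject H₀.

z = 2.35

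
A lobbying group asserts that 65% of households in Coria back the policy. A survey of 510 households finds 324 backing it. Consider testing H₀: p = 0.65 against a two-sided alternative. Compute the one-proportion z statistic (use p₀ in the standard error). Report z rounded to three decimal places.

z = -0.696

p̂ = 324/510 = 0.63529.
Under H₀, SE = √(0.65·0.35/510) = √(0.000446078) = 0.02112.
z = (0.63529 − 0.65)/0.02112 = -0.01471/0.02112 = -0.696.
Two-sided p-value ≈ 2·Φ(−0.696) = 0.4863.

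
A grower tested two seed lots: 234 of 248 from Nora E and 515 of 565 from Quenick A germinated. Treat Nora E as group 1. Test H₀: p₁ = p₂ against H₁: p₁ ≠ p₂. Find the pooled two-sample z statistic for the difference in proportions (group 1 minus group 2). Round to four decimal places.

z = 1.5621

p̂₁ = 234/248 ≈ 0.943548, p̂₂ = 515/565 ≈ 0.911504.
Pooled p̂ = (234+515)/(248+565) = 749/813 = 0.921279.
SE = √(0.0725238 × 0.00580217) = 0.020513.
z = (0.943548 − 0.911504)/0.020513 = 0.032044/0.020513 = 1.5621.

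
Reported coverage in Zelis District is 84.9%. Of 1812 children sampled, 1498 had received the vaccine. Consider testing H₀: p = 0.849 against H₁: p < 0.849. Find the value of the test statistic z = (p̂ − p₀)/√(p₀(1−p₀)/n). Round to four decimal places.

z = -2.6499

p̂ = 1498/1812 = 0.8267108.
SE = √(p₀(1−p₀)/n) = √(0.1282/1812) = 0.0084113.
z = (0.8267108 − 0.849)/0.0084113 = -0.0222892/0.0084113 = -2.6499.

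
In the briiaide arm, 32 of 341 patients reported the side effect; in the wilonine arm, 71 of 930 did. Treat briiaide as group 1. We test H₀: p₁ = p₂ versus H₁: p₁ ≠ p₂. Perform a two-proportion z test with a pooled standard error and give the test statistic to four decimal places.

z = 1.0128

p̂₁ = 32/341 ≈ 0.0938416, p̂₂ = 71/930 ≈ 0.0763441.
Pooled p̂ = (32+71)/(341+930) = 103/1271 = 0.0810386.
SE = √(p̂(1−p̂)(1/n₁+1/n₂)) = √(0.0810386·0.9189614·0.00400782) = √(0.000298468) = 0.0172762.
z = (0.0938416 − 0.0763441)/0.0172762 = 0.0174975/0.0172762 = 1.0128.
p-value = 2·P(Z > 1.013) ≈ 0.3112.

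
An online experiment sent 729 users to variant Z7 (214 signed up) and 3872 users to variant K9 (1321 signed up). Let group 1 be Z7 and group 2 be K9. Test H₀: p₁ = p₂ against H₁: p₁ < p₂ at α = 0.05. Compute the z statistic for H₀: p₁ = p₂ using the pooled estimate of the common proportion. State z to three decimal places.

p̂₁ = 214/729 = 0.29355, p̂₂ = 1321/3872 = 0.34117.
Pooled p̂ = (214+1321)/(729+3872) = 1535/4601 = 0.33362.
SE = √(p̂(1−p̂)(1/n₁+1/n₂)) = √(0.33362·0.66638·0.00163001) = √(0.000362381) = 0.01904.
z = (0.29355 − 0.34117)/0.01904 = -0.04762/0.01904 = -2.501.
p-value = P(Z < -2.501) ≈ 0.0062, so at α = 0.05 we reject H₀.

z = -2.501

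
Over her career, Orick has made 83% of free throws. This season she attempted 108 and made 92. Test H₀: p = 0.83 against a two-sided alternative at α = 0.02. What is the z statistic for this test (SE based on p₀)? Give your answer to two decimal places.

p̂ = 92/108 = 0.85185.
Standard error under H₀: √(0.83×0.17/108) = 0.03615.
z = (0.85185 − 0.83)/0.03615 = 0.02185/0.03615 = 0.60.
Two-sided p-value ≈ 2·Φ(−0.605) = 0.5455. With α = 0.02, fail to reject H₀.

z = 0.60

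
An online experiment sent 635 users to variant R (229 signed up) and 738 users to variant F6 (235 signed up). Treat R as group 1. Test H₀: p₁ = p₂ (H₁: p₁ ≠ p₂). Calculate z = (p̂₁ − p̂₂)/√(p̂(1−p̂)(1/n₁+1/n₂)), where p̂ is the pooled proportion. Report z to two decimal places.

z = 1.65

p̂₁ = 229/635 = 0.3606, p̂₂ = 235/738 = 0.3184.
Pooled p̂ = (229+235)/(635+738) = 464/1373 = 0.3379.
SE = √(p̂(1−p̂)(1/n₁+1/n₂)) = √(0.3379·0.6621·0.00292982) = √(0.000655513) = 0.0256.
z = (0.3606 − 0.3184)/0.0256 = 0.0422/0.0256 = 1.65.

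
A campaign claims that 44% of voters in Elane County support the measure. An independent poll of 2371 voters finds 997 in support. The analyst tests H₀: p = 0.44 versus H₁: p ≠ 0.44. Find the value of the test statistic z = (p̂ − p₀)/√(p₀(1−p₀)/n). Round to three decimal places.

p̂ = 997/2371 ≈ 0.420498.
Standard error under H₀: √(0.44×0.56/2371) = 0.010194.
z = (0.420498 − 0.44)/0.010194 = -0.019502/0.010194 = -1.913.

z = -1.913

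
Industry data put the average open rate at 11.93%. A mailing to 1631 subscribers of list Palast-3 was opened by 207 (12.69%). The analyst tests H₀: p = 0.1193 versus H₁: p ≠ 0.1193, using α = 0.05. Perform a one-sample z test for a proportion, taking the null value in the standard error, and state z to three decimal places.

p̂ = 207/1631 ≈ 0.12692.
Standard error under H₀: √(0.1193×0.8807/1631) = 0.00803.
z = (0.12692 − 0.1193)/0.00803 = 0.00762/0.00803 = 0.949.
p-value = 2·P(Z > 0.949) ≈ 0.3427; since p > α = 0.05, fail to reject H₀.

z = 0.949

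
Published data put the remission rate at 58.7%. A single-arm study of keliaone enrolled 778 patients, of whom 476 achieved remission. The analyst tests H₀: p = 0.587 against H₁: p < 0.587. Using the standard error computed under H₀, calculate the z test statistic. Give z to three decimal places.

p̂ = 476/778 ≈ 0.611825.
SE = √(p₀(1−p₀)/n) = √(0.24243/778) = 0.017652.
z = (0.611825 − 0.587)/0.017652 = 0.024825/0.017652 = 1.406.

z = 1.406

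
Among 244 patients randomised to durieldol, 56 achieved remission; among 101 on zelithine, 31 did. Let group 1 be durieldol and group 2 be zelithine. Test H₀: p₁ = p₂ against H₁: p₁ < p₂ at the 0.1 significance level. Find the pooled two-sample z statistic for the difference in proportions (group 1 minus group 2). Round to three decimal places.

p̂₁ = 56/244 ≈ 0.22951, p̂₂ = 31/101 ≈ 0.30693.
Pooled p̂ = (56+31)/(244+101) = 87/345 = 0.25217.
SE = √(0.188582 × 0.0139994) = 0.05138.
z = (0.22951 − 0.30693)/0.05138 = -0.07742/0.05138 = -1.507.
p-value = P(Z < -1.507) ≈ 0.0659, so at α = 0.1 we reject H₀.

z = -1.507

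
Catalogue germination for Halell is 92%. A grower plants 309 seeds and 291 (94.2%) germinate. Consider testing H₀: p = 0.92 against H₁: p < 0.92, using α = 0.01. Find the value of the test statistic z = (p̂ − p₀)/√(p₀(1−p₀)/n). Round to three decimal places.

z = 1.409

p̂ = 291/309 = 0.941748.
SE = √(p₀(1−p₀)/n) = √(0.0736/309) = 0.015433.
z = (0.941748 − 0.92)/0.015433 = 0.021748/0.015433 = 1.409.
p-value = P(Z < 1.409) ≈ 0.9206; since p > α = 0.01, fail to reject H₀.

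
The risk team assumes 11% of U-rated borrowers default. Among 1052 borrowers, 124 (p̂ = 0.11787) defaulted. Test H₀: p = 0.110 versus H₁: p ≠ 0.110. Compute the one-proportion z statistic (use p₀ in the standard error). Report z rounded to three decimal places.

z = 0.816

p̂ = 124/1052 ≈ 0.11787.
SE = √(p₀(1−p₀)/n) = √(0.0979/1052) = 0.00965.
z = (0.11787 − 0.11)/0.00965 = 0.00787/0.00965 = 0.816.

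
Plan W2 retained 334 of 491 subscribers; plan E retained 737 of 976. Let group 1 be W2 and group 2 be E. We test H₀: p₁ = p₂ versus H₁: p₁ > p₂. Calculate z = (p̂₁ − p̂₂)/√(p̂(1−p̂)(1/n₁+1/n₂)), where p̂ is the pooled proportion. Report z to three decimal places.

z = -3.049

p̂₁ = 334/491 ≈ 0.68024, p̂₂ = 737/976 ≈ 0.75512.
Pooled p̂ = (334+737)/(491+976) = 1071/1467 = 0.73006.
SE = √(0.197072 × 0.00306125) = 0.02456.
z = (0.68024 − 0.75512)/0.02456 = -0.07488/0.02456 = -3.049.
p-value = P(Z > -3.049) ≈ 0.9989.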